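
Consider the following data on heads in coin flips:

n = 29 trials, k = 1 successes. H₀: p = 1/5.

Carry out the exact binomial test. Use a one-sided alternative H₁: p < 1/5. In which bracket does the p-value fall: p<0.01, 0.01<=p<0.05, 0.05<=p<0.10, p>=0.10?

p-value bracket: 0.01<=p<0.05

Exact binomial: n=29, k=1, p₀=1/5=0.2000
P(X≤1) from Σ C(n,i)·p₀^i·(1−p₀)^(n−i)
p-value (one-sided, H₁ less) = 0.01277
→ bracket: 0.01<=p<0.05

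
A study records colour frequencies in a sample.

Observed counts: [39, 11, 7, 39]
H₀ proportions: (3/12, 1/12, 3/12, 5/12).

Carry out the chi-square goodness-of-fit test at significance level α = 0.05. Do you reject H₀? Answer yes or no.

reject H₀: yes

n = 96; E_i = n·p_i = [24.00, 8.00, 24.00, 40.00]
χ² = (39−24.00)²/24.00 + (11−8.00)²/8.00 + (7−24.00)²/24.00 + (39−40.00)²/40.00 = 22.5667
df = 3
p-value (upper-tail) = 0.00005
At α=0.05: p < α → reject H₀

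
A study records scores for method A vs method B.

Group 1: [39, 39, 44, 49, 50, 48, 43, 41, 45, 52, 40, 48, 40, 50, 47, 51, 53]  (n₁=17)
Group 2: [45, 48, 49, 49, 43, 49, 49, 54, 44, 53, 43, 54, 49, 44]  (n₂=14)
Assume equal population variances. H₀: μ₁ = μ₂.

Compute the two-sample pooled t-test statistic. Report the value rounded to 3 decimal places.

test statistic = -1.416

x̄₁=45.824, s₁=4.799, n₁=17
x̄₂=48.071, s₂=3.852, n₂=14
s_p² = [16·4.799² + 13·3.852²]/29 = 19.3586
SE = √(s_p²·(1/17+1/14)) = 1.5879
t = (45.824−48.071)/1.5879 = -1.4156
df = 29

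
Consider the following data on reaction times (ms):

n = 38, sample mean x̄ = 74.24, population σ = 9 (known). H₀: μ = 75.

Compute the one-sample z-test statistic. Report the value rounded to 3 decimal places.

test statistic = -0.521

SE = σ/√n = 9/√38 = 1.4600
z = (x̄−μ₀)/SE = (74.24−75)/1.4600 = -0.5206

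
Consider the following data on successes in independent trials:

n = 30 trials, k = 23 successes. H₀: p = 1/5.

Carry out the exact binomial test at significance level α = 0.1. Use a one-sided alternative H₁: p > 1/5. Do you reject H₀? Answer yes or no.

Exact binomial: n=30, k=23, p₀=1/5=0.2000
P(X≥23) from Σ C(n,i)·p₀^i·(1−p₀)^(n−i)
p-value (one-sided, H₁ greater) = 0.00000
At α=0.1: p < α → reject H₀

reject H₀: yes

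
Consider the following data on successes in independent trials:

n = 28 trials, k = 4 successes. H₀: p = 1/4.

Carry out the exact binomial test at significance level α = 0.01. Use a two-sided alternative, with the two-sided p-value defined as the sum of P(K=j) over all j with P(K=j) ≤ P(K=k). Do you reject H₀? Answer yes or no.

reject H₀: no

Exact binomial: n=28, k=4, p₀=1/4=0.2500
P(X=j) = C(n,j)·p₀^j·(1−p₀)^(n−j); p = Σ P(X=j) over j with P(X=j) ≤ P(X=4)
p-value (two-sided) = 0.27384
At α=0.01: p ≥ α → fail to reject H₀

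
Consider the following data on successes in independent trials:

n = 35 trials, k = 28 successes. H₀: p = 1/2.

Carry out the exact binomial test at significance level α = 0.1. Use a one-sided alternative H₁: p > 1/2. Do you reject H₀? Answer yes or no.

Exact binomial: n=35, k=28, p₀=1/2=0.5000
P(X≥28) from Σ C(n,i)·p₀^i·(1−p₀)^(n−i)
p-value (one-sided, H₁ greater) = 0.00025
At α=0.1: p < α → reject H₀

reject H₀: yes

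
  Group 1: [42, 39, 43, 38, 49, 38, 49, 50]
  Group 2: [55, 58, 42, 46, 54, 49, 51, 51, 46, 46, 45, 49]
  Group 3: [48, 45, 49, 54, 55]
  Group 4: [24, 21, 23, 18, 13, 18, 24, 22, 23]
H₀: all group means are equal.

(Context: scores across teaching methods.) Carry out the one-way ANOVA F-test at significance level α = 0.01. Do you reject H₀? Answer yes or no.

reject H₀: yes

Group means [43.50, 49.33, 50.20, 20.67], grand mean 40.500
SSB = Σnᵢ(x̄ᵢ−x̄)² = 5019.033; SSW = ΣΣ(x−x̄ᵢ)² = 605.467
MSB = 5019.033/3 = 1673.0111; MSW = 605.467/30 = 20.1822
F = MSB/MSW = 82.8953
df = (3, 30)
p-value (upper-tail) = 0.00000
At α=0.01: p < α → reject H₀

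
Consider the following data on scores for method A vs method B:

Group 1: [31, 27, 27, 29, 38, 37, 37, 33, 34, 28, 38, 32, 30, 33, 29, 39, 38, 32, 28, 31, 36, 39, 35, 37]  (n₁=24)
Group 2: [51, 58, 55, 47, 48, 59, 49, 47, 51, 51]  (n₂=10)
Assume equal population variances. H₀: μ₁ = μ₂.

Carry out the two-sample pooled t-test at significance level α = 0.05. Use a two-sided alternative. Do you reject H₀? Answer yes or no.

reject H₀: yes

x̄₁=33.250, s₁=4.067, n₁=24
x̄₂=51.600, s₂=4.351, n₂=10
s_p² = [23·4.067² + 9·4.351²]/32 = 17.2156
SE = √(s_p²·(1/24+1/10)) = 1.5617
t = (33.250−51.600)/1.5617 = -11.7501
df = 32
p-value (two-sided) = 0.00000
At α=0.05: p < α → reject H₀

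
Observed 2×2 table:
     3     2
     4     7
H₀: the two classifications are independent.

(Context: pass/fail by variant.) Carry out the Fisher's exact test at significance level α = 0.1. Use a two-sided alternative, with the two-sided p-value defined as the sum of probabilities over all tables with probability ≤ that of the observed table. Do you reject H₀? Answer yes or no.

Margins: r₁=5, r₂=11, c₁=7, c₂=9, n=16
p_obs = C(5,3)·C(11,4)/C(16,7); sum pmf over tables with pmf ≤ p_obs
p-value (two-sided) = 0.59615
At α=0.1: p ≥ α → fail to reject H₀

reject H₀: no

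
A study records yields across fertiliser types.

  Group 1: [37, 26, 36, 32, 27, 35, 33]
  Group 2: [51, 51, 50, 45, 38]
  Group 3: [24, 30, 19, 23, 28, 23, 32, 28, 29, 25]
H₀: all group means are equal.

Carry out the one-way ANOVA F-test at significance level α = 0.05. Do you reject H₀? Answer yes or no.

Group means [32.29, 47.00, 26.10], grand mean 32.818
SSB = Σnᵢ(x̄ᵢ−x̄)² = 1458.944; SSW = ΣΣ(x−x̄ᵢ)² = 378.329
MSB = 1458.944/2 = 729.4721; MSW = 378.329/19 = 19.9120
F = MSB/MSW = 36.6347
df = (2, 19)
p-value (upper-tail) = 0.00000
At α=0.05: p < α → reject H₀

reject H₀: yes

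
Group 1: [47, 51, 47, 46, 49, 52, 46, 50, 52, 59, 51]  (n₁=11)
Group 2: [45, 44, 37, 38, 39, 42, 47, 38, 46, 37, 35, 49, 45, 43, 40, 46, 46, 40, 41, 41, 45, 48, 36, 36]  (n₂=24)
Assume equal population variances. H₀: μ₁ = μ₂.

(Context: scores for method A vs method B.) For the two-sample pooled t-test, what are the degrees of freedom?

df = n₁ + n₂ − 2 = 11 + 24 − 2 = 33

degrees of freedom = 33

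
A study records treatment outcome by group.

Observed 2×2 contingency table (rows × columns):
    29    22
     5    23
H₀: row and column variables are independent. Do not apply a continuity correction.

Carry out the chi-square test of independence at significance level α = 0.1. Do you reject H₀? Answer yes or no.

reject H₀: yes

Row totals [51, 28], col totals [34, 45], n=79
χ² = (29−21.95)²/21.95 + (22−29.05)²/29.05 + (5−12.05)²/12.05 + (23−15.95)²/15.95 = 11.2181
df = 1
p-value (upper-tail) = 0.00081
At α=0.1: p < α → reject H₀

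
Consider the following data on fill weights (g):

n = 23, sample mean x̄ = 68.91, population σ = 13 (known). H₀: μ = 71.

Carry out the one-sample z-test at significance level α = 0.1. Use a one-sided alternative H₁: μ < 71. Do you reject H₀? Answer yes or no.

reject H₀: no

SE = σ/√n = 13/√23 = 2.7107
z = (x̄−μ₀)/SE = (68.91−71)/2.7107 = -0.7710
p-value (one-sided, H₁ less) = 0.22035
At α=0.1: p ≥ α → fail to reject H₀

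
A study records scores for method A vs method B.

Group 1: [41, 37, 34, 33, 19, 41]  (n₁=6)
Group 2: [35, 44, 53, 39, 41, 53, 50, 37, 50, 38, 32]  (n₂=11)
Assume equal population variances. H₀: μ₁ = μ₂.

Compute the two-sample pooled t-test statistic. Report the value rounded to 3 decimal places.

x̄₁=34.167, s₁=8.159, n₁=6
x̄₂=42.909, s₂=7.516, n₂=11
s_p² = [5·8.159² + 10·7.516²]/15 = 59.8495
SE = √(s_p²·(1/6+1/11)) = 3.9263
t = (34.167−42.909)/3.9263 = -2.2266
df = 15

test statistic = -2.227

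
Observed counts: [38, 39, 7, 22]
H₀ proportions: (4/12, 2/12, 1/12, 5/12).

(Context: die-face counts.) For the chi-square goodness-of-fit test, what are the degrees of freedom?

degrees of freedom = 3

df = k − 1 = 4 − 1 = 3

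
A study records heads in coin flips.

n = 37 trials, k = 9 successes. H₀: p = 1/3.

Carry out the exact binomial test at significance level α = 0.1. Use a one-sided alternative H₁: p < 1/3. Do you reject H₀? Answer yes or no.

Exact binomial: n=37, k=9, p₀=1/3=0.3333
P(X≤9) from Σ C(n,i)·p₀^i·(1−p₀)^(n−i)
p-value (one-sided, H₁ less) = 0.16160
At α=0.1: p ≥ α → fail to reject H₀

reject H₀: no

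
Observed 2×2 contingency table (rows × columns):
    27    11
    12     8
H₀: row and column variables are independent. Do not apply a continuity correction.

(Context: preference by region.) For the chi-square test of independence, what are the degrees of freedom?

df = (r−1)(c−1) = (2−1)·(2−1) = 1

degrees of freedom = 1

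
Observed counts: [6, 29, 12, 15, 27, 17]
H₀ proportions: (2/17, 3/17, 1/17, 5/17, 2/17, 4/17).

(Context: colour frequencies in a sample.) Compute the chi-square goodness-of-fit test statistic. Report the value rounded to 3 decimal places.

test statistic = 42.202

n = 106; E_i = n·p_i = [12.47, 18.71, 6.24, 31.18, 12.47, 24.94]
χ² = (6−12.47)²/12.47 + (29−18.71)²/18.71 + (12−6.24)²/6.24 + (15−31.18)²/31.18 + (27−12.47)²/12.47 + (17−24.94)²/24.94 = 42.2020
df = 5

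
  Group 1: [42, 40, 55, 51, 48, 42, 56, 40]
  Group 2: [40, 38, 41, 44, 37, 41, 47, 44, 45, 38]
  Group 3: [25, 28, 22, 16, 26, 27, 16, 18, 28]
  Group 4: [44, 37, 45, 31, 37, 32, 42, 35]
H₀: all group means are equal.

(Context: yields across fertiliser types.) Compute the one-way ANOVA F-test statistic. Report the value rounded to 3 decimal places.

test statistic = 35.146

Group means [46.75, 41.50, 22.89, 37.88], grand mean 37.086
SSB = Σnᵢ(x̄ᵢ−x̄)² = 2760.979; SSW = ΣΣ(x−x̄ᵢ)² = 811.764
MSB = 2760.979/3 = 920.3263; MSW = 811.764/31 = 26.1859
F = MSB/MSW = 35.1458
df = (3, 31)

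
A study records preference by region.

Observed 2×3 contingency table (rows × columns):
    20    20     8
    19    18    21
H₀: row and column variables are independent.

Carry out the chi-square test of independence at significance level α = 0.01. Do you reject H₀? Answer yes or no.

reject H₀: no

Row totals [48, 58], col totals [39, 38, 29], n=106
χ² = (20−17.66)²/17.66 + (20−17.21)²/17.21 + (8−13.13)²/13.13 + (19−21.34)²/21.34 + (18−20.79)²/20.79 + (21−15.87)²/15.87 = 5.0601
df = 2
p-value (upper-tail) = 0.07965
At α=0.01: p ≥ α → fail to reject H₀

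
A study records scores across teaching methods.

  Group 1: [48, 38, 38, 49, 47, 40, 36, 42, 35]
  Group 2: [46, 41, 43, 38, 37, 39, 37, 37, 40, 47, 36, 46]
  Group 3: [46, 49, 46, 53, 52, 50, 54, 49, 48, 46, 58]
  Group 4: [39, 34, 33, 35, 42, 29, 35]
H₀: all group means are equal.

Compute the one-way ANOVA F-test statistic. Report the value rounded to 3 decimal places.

test statistic = 18.729

Group means [41.44, 40.58, 50.09, 35.29], grand mean 42.513
SSB = Σnᵢ(x̄ᵢ−x̄)² = 1052.267; SSW = ΣΣ(x−x̄ᵢ)² = 655.477
MSB = 1052.267/3 = 350.7557; MSW = 655.477/35 = 18.7279
F = MSB/MSW = 18.7290
df = (3, 35)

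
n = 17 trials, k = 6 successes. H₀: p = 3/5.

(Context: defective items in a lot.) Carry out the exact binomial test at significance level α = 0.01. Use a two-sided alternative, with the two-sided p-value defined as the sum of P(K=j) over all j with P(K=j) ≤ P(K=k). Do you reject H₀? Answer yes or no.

Exact binomial: n=17, k=6, p₀=3/5=0.6000
P(X=j) = C(n,j)·p₀^j·(1−p₀)^(n−j); p = Σ P(X=j) over j with P(X=j) ≤ P(X=6)
p-value (two-sided) = 0.04713
At α=0.01: p ≥ α → fail to reject H₀

reject H₀: no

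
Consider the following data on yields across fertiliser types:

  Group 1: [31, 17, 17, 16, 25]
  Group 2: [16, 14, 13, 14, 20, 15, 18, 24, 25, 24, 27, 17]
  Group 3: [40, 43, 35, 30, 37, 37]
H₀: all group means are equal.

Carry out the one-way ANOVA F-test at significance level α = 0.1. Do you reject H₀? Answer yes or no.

reject H₀: yes

Group means [21.20, 18.92, 37.00], grand mean 24.130
SSB = Σnᵢ(x̄ᵢ−x̄)² = 1362.892; SSW = ΣΣ(x−x̄ᵢ)² = 537.717
MSB = 1362.892/2 = 681.4460; MSW = 537.717/20 = 26.8858
F = MSB/MSW = 25.3459
df = (2, 20)
p-value (upper-tail) = 0.00000
At α=0.1: p < α → reject H₀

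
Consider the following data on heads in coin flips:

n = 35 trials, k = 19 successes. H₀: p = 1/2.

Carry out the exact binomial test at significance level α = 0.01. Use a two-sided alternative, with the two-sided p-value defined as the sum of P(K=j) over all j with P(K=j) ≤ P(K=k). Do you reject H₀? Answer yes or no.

reject H₀: no

Exact binomial: n=35, k=19, p₀=1/2=0.5000
P(X=j) = C(n,j)·p₀^j·(1−p₀)^(n−j); p = Σ P(X=j) over j with P(X=j) ≤ P(X=19)
p-value (two-sided) = 0.73588
At α=0.01: p ≥ α → fail to reject H₀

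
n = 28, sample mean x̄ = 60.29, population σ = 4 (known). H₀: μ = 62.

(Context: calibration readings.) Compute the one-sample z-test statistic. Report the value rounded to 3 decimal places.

test statistic = -2.262

SE = σ/√n = 4/√28 = 0.7559
z = (x̄−μ₀)/SE = (60.29−62)/0.7559 = -2.2621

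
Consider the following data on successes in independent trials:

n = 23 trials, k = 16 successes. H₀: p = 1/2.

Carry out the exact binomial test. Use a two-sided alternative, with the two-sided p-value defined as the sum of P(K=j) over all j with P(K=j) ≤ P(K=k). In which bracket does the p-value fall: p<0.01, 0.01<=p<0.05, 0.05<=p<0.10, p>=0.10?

p-value bracket: 0.05<=p<0.10

Exact binomial: n=23, k=16, p₀=1/2=0.5000
P(X=j) = C(n,j)·p₀^j·(1−p₀)^(n−j); p = Σ P(X=j) over j with P(X=j) ≤ P(X=16)
p-value (two-sided) = 0.09314
→ bracket: 0.05<=p<0.10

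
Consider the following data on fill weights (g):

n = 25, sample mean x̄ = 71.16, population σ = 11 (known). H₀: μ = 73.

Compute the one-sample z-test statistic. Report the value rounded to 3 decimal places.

test statistic = -0.836

SE = σ/√n = 11/√25 = 2.2000
z = (x̄−μ₀)/SE = (71.16−73)/2.2000 = -0.8364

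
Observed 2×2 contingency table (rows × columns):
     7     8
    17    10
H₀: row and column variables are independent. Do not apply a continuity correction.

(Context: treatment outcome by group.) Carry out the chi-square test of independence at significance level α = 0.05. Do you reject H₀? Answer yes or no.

Row totals [15, 27], col totals [24, 18], n=42
χ² = (7−8.57)²/8.57 + (8−6.43)²/6.43 + (17−15.43)²/15.43 + (10−11.57)²/11.57 = 1.0457
df = 1
p-value (upper-tail) = 0.30650
At α=0.05: p ≥ α → fail to reject H₀

reject H₀: no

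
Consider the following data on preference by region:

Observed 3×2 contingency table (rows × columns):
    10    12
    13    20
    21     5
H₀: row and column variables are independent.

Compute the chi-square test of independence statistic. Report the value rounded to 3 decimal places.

Row totals [22, 33, 26], col totals [44, 37], n=81
χ² = (10−11.95)²/11.95 + (12−10.05)²/10.05 + (13−17.93)²/17.93 + (20−15.07)²/15.07 + (21−14.12)²/14.12 + (5−11.88)²/11.88 = 10.9900
df = 2

test statistic = 10.990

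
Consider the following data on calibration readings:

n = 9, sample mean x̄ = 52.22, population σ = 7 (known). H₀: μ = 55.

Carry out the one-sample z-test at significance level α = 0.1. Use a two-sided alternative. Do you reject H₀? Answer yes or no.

SE = σ/√n = 7/√9 = 2.3333
z = (x̄−μ₀)/SE = (52.22−55)/2.3333 = -1.1914
p-value (two-sided) = 0.23349
At α=0.1: p ≥ α → fail to reject H₀

reject H₀: no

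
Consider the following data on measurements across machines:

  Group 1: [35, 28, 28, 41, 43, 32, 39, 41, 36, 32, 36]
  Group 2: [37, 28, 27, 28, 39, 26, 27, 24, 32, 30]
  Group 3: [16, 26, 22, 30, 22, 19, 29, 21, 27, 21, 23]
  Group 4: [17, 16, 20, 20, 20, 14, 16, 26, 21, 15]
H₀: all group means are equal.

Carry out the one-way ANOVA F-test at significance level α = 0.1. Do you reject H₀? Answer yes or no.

Group means [35.55, 29.80, 23.27, 18.50], grand mean 26.905
SSB = Σnᵢ(x̄ᵢ−x̄)² = 1756.610; SSW = ΣΣ(x−x̄ᵢ)² = 779.009
MSB = 1756.610/3 = 585.5367; MSW = 779.009/38 = 20.5002
F = MSB/MSW = 28.5624
df = (3, 38)
p-value (upper-tail) = 0.00000
At α=0.1: p < α → reject H₀

reject H₀: yes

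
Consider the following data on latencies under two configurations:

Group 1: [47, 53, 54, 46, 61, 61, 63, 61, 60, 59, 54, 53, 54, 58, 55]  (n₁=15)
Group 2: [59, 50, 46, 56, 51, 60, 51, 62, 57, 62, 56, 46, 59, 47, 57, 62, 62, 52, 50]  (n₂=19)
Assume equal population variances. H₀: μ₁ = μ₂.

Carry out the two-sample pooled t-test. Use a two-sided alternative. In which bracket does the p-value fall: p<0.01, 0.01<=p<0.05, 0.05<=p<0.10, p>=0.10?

p-value bracket: p>=0.10

x̄₁=55.933, s₁=5.106, n₁=15
x̄₂=55.000, s₂=5.676, n₂=19
s_p² = [14·5.106² + 18·5.676²]/32 = 29.5292
SE = √(s_p²·(1/15+1/19)) = 1.8769
t = (55.933−55.000)/1.8769 = 0.4973
df = 32
p-value (two-sided) = 0.62240
→ bracket: p>=0.10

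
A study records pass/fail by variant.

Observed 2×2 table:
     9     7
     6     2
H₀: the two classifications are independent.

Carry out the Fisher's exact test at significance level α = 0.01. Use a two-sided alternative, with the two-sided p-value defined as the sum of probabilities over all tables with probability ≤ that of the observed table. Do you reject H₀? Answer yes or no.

Margins: r₁=16, r₂=8, c₁=15, c₂=9, n=24
p_obs = C(16,9)·C(8,6)/C(24,15); sum pmf over tables with pmf ≤ p_obs
p-value (two-sided) = 0.65702
At α=0.01: p ≥ α → fail to reject H₀

reject H₀: no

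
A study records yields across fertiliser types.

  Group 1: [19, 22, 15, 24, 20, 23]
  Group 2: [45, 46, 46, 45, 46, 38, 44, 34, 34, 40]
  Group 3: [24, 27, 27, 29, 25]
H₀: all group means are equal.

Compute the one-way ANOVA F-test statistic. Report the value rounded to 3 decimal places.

test statistic = 60.062

Group means [20.50, 41.80, 26.40], grand mean 32.048
SSB = Σnᵢ(x̄ᵢ−x̄)² = 1910.652; SSW = ΣΣ(x−x̄ᵢ)² = 286.300
MSB = 1910.652/2 = 955.3262; MSW = 286.300/18 = 15.9056
F = MSB/MSW = 60.0624
df = (2, 18)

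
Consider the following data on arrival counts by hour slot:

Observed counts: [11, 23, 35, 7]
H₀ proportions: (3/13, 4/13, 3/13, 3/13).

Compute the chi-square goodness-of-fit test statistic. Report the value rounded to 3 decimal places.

n = 76; E_i = n·p_i = [17.54, 23.38, 17.54, 17.54]
χ² = (11−17.54)²/17.54 + (23−23.38)²/23.38 + (35−17.54)²/17.54 + (7−17.54)²/17.54 = 26.1612
df = 3

test statistic = 26.161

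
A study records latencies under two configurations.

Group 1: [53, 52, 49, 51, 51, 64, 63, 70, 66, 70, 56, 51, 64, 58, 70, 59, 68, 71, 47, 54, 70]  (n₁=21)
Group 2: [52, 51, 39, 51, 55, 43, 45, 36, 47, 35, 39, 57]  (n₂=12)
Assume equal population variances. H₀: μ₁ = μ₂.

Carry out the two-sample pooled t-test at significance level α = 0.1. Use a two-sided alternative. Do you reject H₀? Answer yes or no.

reject H₀: yes

x̄₁=59.857, s₁=8.260, n₁=21
x̄₂=45.833, s₂=7.493, n₂=12
s_p² = [20·8.260² + 11·7.493²]/31 = 63.9432
SE = √(s_p²·(1/21+1/12)) = 2.8937
t = (59.857−45.833)/2.8937 = 4.8463
df = 31
p-value (two-sided) = 0.00003
At α=0.1: p < α → reject H₀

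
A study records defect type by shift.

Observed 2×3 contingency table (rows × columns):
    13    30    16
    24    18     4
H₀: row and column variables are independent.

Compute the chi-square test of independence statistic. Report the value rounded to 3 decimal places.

test statistic = 12.045

Row totals [59, 46], col totals [37, 48, 20], n=105
χ² = (13−20.79)²/20.79 + (30−26.97)²/26.97 + (16−11.24)²/11.24 + (24−16.21)²/16.21 + (18−21.03)²/21.03 + (4−8.76)²/8.76 = 12.0454
df = 2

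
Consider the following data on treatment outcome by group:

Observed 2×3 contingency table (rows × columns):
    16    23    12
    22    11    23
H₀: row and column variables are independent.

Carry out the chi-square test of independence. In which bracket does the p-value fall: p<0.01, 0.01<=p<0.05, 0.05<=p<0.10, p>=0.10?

Row totals [51, 56], col totals [38, 34, 35], n=107
χ² = (16−18.11)²/18.11 + (23−16.21)²/16.21 + (12−16.68)²/16.68 + (22−19.89)²/19.89 + (11−17.79)²/17.79 + (23−18.32)²/18.32 = 8.4246
df = 2
p-value (upper-tail) = 0.01481
→ bracket: 0.01<=p<0.05

p-value bracket: 0.01<=p<0.05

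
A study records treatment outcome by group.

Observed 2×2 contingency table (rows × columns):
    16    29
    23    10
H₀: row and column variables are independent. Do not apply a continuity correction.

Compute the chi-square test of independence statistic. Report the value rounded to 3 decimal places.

Row totals [45, 33], col totals [39, 39], n=78
χ² = (16−22.50)²/22.50 + (29−22.50)²/22.50 + (23−16.50)²/16.50 + (10−16.50)²/16.50 = 8.8768
df = 1

test statistic = 8.877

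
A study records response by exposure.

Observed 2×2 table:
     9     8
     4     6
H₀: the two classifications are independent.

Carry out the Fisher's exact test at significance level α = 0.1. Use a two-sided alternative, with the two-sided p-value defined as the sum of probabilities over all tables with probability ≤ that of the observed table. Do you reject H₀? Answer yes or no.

Margins: r₁=17, r₂=10, c₁=13, c₂=14, n=27
p_obs = C(17,9)·C(10,4)/C(27,13); sum pmf over tables with pmf ≤ p_obs
p-value (two-sided) = 0.69458
At α=0.1: p ≥ α → fail to reject H₀

reject H₀: no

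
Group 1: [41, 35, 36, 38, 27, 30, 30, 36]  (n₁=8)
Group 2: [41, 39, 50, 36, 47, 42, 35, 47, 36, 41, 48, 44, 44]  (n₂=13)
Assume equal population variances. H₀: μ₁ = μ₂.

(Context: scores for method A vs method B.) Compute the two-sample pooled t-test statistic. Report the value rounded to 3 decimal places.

test statistic = -3.768

x̄₁=34.125, s₁=4.704, n₁=8
x̄₂=42.308, s₂=4.906, n₂=13
s_p² = [7·4.704² + 12·4.906²]/19 = 23.3497
SE = √(s_p²·(1/8+1/13)) = 2.1714
t = (34.125−42.308)/2.1714 = -3.7684
df = 19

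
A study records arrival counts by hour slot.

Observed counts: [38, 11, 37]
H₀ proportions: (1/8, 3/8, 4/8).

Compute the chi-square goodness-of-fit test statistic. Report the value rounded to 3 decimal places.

n = 86; E_i = n·p_i = [10.75, 32.25, 43.00]
χ² = (38−10.75)²/10.75 + (11−32.25)²/32.25 + (37−43.00)²/43.00 = 83.9147
df = 2

test statistic = 83.915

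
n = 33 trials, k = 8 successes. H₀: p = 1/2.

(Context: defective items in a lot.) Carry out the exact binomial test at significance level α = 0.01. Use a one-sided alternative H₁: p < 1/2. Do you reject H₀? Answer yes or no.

reject H₀: yes

Exact binomial: n=33, k=8, p₀=1/2=0.5000
P(X≤8) from Σ C(n,i)·p₀^i·(1−p₀)^(n−i)
p-value (one-sided, H₁ less) = 0.00228
At α=0.01: p < α → reject H₀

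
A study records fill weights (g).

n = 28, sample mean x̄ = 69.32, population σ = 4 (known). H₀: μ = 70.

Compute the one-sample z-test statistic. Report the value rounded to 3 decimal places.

SE = σ/√n = 4/√28 = 0.7559
z = (x̄−μ₀)/SE = (69.32−70)/0.7559 = -0.8996

test statistic = -0.900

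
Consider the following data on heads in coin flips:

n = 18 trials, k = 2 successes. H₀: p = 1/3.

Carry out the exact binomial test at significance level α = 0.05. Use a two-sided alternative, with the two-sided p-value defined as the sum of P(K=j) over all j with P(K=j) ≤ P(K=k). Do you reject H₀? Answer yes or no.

Exact binomial: n=18, k=2, p₀=1/3=0.3333
P(X=j) = C(n,j)·p₀^j·(1−p₀)^(n−j); p = Σ P(X=j) over j with P(X=j) ≤ P(X=2)
p-value (two-sided) = 0.04708
At α=0.05: p < α → reject H₀

reject H₀: yes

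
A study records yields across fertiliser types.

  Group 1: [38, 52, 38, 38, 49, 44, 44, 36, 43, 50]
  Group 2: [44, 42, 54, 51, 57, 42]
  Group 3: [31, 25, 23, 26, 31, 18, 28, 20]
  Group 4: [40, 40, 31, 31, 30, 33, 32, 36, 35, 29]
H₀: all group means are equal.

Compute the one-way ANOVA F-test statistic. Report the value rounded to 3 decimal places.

Group means [43.20, 48.33, 25.25, 33.70], grand mean 37.088
SSB = Σnᵢ(x̄ᵢ−x̄)² = 2368.202; SSW = ΣΣ(x−x̄ᵢ)² = 804.533
MSB = 2368.202/3 = 789.4007; MSW = 804.533/30 = 26.8178
F = MSB/MSW = 29.4357
df = (3, 30)

test statistic = 29.436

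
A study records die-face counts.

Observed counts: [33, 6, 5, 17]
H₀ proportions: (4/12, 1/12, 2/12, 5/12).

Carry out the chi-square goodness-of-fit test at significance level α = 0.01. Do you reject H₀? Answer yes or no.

reject H₀: yes

n = 61; E_i = n·p_i = [20.33, 5.08, 10.17, 25.42]
χ² = (33−20.33)²/20.33 + (6−5.08)²/5.08 + (5−10.17)²/10.17 + (17−25.42)²/25.42 = 13.4689
df = 3
p-value (upper-tail) = 0.00372
At α=0.01: p < α → reject H₀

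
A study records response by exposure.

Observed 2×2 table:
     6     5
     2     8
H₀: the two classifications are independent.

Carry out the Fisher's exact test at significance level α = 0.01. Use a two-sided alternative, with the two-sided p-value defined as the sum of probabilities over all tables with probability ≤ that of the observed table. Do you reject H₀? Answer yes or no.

Margins: r₁=11, r₂=10, c₁=8, c₂=13, n=21
p_obs = C(11,6)·C(10,2)/C(21,8); sum pmf over tables with pmf ≤ p_obs
p-value (two-sided) = 0.18266
At α=0.01: p ≥ α → fail to reject H₀

reject H₀: no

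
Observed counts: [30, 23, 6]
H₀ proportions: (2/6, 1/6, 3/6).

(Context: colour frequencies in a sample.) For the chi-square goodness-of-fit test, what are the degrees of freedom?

df = k − 1 = 3 − 1 = 2

degrees of freedom = 2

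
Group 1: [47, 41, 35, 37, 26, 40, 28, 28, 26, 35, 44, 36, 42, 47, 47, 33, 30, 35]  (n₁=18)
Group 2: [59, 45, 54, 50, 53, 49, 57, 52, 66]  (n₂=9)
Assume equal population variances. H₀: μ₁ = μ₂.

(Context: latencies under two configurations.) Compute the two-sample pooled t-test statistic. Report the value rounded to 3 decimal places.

x̄₁=36.500, s₁=7.180, n₁=18
x̄₂=53.889, s₂=6.173, n₂=9
s_p² = [17·7.180² + 8·6.173²]/25 = 47.2556
SE = √(s_p²·(1/18+1/9)) = 2.8064
t = (36.500−53.889)/2.8064 = -6.1961
df = 25

test statistic = -6.196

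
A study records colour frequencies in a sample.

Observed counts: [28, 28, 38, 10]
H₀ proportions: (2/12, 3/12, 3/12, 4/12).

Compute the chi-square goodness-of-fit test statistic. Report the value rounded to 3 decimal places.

test statistic = 29.808

n = 104; E_i = n·p_i = [17.33, 26.00, 26.00, 34.67]
χ² = (28−17.33)²/17.33 + (28−26.00)²/26.00 + (38−26.00)²/26.00 + (10−34.67)²/34.67 = 29.8077
df = 3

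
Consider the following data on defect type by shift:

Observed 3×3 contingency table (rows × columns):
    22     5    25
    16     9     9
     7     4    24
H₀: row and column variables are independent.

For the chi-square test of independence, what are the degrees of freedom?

df = (r−1)(c−1) = (3−1)·(3−1) = 4

degrees of freedom = 4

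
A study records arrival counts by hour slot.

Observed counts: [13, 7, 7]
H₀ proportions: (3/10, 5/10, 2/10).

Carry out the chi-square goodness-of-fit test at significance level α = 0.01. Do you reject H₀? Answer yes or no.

reject H₀: no

n = 27; E_i = n·p_i = [8.10, 13.50, 5.40]
χ² = (13−8.10)²/8.10 + (7−13.50)²/13.50 + (7−5.40)²/5.40 = 6.5679
df = 2
p-value (upper-tail) = 0.03748
At α=0.01: p ≥ α → fail to reject H₀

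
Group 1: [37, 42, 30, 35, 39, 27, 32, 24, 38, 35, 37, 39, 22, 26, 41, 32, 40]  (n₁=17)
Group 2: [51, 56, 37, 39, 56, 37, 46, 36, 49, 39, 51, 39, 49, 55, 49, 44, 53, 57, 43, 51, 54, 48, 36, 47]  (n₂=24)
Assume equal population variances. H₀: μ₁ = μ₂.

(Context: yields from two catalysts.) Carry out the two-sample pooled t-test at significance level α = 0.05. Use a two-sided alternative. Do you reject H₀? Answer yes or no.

x̄₁=33.882, s₁=6.204, n₁=17
x̄₂=46.750, s₂=7.011, n₂=24
s_p² = [16·6.204² + 23·7.011²]/39 = 44.7760
SE = √(s_p²·(1/17+1/24)) = 2.1212
t = (33.882−46.750)/2.1212 = -6.0662
df = 39
p-value (two-sided) = 0.00000
At α=0.05: p < α → reject H₀

reject H₀: yes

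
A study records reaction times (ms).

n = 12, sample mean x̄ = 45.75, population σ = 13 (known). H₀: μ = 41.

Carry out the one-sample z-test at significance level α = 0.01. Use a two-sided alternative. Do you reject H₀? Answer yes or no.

SE = σ/√n = 13/√12 = 3.7528
z = (x̄−μ₀)/SE = (45.75−41)/3.7528 = 1.2657
p-value (two-sided) = 0.20561
At α=0.01: p ≥ α → fail to reject H₀

reject H₀: no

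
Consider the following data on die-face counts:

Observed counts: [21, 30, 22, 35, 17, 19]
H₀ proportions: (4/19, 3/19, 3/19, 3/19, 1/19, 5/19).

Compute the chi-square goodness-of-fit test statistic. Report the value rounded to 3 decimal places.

test statistic = 32.953

n = 144; E_i = n·p_i = [30.32, 22.74, 22.74, 22.74, 7.58, 37.89]
χ² = (21−30.32)²/30.32 + (30−22.74)²/22.74 + (22−22.74)²/22.74 + (35−22.74)²/22.74 + (17−7.58)²/7.58 + (19−37.89)²/37.89 = 32.9529
df = 5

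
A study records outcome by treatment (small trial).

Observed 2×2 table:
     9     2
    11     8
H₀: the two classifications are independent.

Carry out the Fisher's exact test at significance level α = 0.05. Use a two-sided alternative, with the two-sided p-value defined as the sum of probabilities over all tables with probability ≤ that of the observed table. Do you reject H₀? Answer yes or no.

reject H₀: no

Margins: r₁=11, r₂=19, c₁=20, c₂=10, n=30
p_obs = C(11,9)·C(19,11)/C(30,20); sum pmf over tables with pmf ≤ p_obs
p-value (two-sided) = 0.24647
At α=0.05: p ≥ α → fail to reject H₀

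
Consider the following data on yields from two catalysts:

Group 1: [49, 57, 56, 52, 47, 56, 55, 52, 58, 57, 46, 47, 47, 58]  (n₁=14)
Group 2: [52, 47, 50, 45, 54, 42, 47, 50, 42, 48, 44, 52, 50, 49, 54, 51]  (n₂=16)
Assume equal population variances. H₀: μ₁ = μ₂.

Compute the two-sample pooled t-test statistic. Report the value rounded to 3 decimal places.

x̄₁=52.643, s₁=4.618, n₁=14
x̄₂=48.562, s₂=3.829, n₂=16
s_p² = [13·4.618² + 15·3.829²]/28 = 17.7554
SE = √(s_p²·(1/14+1/16)) = 1.5421
t = (52.643−48.562)/1.5421 = 2.6460
df = 28

test statistic = 2.646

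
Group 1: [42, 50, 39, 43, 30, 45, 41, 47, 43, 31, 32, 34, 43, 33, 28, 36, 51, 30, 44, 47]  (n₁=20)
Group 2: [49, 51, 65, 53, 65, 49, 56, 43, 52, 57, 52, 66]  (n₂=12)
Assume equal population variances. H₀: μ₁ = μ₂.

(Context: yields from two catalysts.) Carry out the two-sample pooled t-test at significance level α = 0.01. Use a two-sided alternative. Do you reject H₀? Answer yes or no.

reject H₀: yes

x̄₁=39.450, s₁=7.171, n₁=20
x̄₂=54.833, s₂=7.259, n₂=12
s_p² = [19·7.171² + 11·7.259²]/30 = 51.8872
SE = √(s_p²·(1/20+1/12)) = 2.6303
t = (39.450−54.833)/2.6303 = -5.8486
df = 30
p-value (two-sided) = 0.00000
At α=0.01: p < α → reject H₀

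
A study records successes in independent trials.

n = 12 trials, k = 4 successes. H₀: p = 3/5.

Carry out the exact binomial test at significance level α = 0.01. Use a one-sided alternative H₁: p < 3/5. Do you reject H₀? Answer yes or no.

Exact binomial: n=12, k=4, p₀=3/5=0.6000
P(X≤4) from Σ C(n,i)·p₀^i·(1−p₀)^(n−i)
p-value (one-sided, H₁ less) = 0.05731
At α=0.01: p ≥ α → fail to reject H₀

reject H₀: no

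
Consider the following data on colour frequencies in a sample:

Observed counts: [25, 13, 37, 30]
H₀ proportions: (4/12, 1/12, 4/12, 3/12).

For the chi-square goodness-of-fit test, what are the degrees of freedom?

df = k − 1 = 4 − 1 = 3

degrees of freedom = 3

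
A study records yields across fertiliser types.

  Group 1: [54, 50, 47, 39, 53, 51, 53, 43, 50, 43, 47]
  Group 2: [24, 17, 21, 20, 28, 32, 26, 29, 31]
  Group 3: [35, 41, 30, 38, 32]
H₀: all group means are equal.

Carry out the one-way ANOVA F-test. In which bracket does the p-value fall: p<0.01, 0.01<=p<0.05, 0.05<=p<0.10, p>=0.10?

Group means [48.18, 25.33, 35.20], grand mean 37.360
SSB = Σnᵢ(x̄ᵢ−x̄)² = 2613.324; SSW = ΣΣ(x−x̄ᵢ)² = 530.436
MSB = 2613.324/2 = 1306.6618; MSW = 530.436/22 = 24.1107
F = MSB/MSW = 54.1942
df = (2, 22)
p-value (upper-tail) = 0.00000
→ bracket: p<0.01

p-value bracket: p<0.01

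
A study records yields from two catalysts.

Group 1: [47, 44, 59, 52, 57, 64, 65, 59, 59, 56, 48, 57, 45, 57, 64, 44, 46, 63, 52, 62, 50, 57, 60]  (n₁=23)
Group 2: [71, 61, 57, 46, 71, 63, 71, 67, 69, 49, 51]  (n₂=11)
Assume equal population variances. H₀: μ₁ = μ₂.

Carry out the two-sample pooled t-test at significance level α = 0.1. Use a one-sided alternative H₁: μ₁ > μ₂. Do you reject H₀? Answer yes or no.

x̄₁=55.087, s₁=6.888, n₁=23
x̄₂=61.455, s₂=9.417, n₂=11
s_p² = [22·6.888² + 10·9.417²]/32 = 60.3298
SE = √(s_p²·(1/23+1/11)) = 2.8474
t = (55.087−61.455)/2.8474 = -2.2363
df = 32
p-value (one-sided, H₁ greater) = 0.98378
At α=0.1: p ≥ α → fail to reject H₀

reject H₀: no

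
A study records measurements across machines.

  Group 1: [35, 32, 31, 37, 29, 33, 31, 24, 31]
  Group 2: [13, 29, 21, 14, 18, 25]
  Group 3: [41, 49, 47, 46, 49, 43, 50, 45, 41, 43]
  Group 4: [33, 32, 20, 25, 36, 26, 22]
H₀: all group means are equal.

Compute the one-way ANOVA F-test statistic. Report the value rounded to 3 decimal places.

Group means [31.44, 20.00, 45.40, 27.71], grand mean 32.844
SSB = Σnᵢ(x̄ᵢ−x̄)² = 2768.168; SSW = ΣΣ(x−x̄ᵢ)² = 622.051
MSB = 2768.168/3 = 922.7227; MSW = 622.051/28 = 22.2161
F = MSB/MSW = 41.5340
df = (3, 28)

test statistic = 41.534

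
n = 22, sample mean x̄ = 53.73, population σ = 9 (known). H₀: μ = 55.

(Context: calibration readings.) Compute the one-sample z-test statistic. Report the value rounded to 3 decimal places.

test statistic = -0.662

SE = σ/√n = 9/√22 = 1.9188
z = (x̄−μ₀)/SE = (53.73−55)/1.9188 = -0.6619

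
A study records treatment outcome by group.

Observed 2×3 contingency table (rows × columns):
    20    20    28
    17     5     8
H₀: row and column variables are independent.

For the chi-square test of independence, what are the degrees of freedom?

degrees of freedom = 2

df = (r−1)(c−1) = (2−1)·(3−1) = 2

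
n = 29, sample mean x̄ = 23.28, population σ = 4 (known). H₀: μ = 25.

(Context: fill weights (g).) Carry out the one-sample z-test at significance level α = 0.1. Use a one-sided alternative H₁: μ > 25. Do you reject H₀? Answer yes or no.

SE = σ/√n = 4/√29 = 0.7428
z = (x̄−μ₀)/SE = (23.28−25)/0.7428 = -2.3156
p-value (one-sided, H₁ greater) = 0.98971
At α=0.1: p ≥ α → fail to reject H₀

reject H₀: no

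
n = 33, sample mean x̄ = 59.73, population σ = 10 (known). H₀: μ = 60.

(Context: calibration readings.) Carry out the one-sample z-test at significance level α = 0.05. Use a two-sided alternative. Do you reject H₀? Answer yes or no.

SE = σ/√n = 10/√33 = 1.7408
z = (x̄−μ₀)/SE = (59.73−60)/1.7408 = -0.1551
p-value (two-sided) = 0.87674
At α=0.05: p ≥ α → fail to reject H₀

reject H₀: no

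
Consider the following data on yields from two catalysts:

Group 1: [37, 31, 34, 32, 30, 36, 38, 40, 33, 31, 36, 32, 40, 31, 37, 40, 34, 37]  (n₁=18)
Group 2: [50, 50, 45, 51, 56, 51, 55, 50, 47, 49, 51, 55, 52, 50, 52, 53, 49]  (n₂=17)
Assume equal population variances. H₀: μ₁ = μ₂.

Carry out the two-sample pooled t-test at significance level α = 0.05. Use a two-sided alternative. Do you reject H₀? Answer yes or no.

reject H₀: yes

x̄₁=34.944, s₁=3.386, n₁=18
x̄₂=50.941, s₂=2.817, n₂=17
s_p² = [17·3.386² + 16·2.817²]/33 = 9.7541
SE = √(s_p²·(1/18+1/17)) = 1.0563
t = (34.944−50.941)/1.0563 = -15.1448
df = 33
p-value (two-sided) = 0.00000
At α=0.05: p < α → reject H₀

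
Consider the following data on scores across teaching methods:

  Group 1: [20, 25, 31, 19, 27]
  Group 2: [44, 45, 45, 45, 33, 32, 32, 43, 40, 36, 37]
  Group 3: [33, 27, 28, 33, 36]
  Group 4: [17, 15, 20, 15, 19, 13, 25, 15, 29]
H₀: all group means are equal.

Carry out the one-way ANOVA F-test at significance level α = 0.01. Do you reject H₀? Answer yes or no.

Group means [24.40, 39.27, 31.40, 18.67], grand mean 29.300
SSB = Σnᵢ(x̄ᵢ−x̄)² = 2253.718; SSW = ΣΣ(x−x̄ᵢ)² = 676.582
MSB = 2253.718/3 = 751.2394; MSW = 676.582/26 = 26.0224
F = MSB/MSW = 28.8690
df = (3, 26)
p-value (upper-tail) = 0.00000
At α=0.01: p < α → reject H₀

reject H₀: yes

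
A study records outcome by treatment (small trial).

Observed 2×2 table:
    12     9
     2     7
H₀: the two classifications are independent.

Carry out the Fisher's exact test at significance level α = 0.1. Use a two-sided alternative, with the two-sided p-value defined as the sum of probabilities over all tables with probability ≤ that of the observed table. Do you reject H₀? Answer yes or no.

Margins: r₁=21, r₂=9, c₁=14, c₂=16, n=30
p_obs = C(21,12)·C(9,2)/C(30,14); sum pmf over tables with pmf ≤ p_obs
p-value (two-sided) = 0.11844
At α=0.1: p ≥ α → fail to reject H₀

reject H₀: no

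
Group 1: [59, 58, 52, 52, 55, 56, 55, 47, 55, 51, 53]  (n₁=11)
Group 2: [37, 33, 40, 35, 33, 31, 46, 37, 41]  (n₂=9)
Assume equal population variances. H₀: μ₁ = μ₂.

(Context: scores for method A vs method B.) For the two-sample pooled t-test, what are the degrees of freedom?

degrees of freedom = 18

df = n₁ + n₂ − 2 = 11 + 9 − 2 = 18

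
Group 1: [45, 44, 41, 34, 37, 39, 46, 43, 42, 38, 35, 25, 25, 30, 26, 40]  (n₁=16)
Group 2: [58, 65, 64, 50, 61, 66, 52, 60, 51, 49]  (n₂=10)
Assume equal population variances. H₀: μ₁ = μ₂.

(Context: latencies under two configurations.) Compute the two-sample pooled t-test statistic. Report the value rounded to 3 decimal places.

test statistic = -7.440

x̄₁=36.875, s₁=7.098, n₁=16
x̄₂=57.600, s₂=6.586, n₂=10
s_p² = [15·7.098² + 9·6.586²]/24 = 47.7563
SE = √(s_p²·(1/16+1/10)) = 2.7857
t = (36.875−57.600)/2.7857 = -7.4397
df = 24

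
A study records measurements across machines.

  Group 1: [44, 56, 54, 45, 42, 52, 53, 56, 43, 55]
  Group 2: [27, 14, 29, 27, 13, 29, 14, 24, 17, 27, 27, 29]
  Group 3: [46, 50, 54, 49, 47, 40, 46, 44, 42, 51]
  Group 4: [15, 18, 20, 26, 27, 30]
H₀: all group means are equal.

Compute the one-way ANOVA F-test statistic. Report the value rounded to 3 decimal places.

Group means [50.00, 23.08, 46.90, 22.67], grand mean 36.368
SSB = Σnᵢ(x̄ᵢ−x̄)² = 6211.692; SSW = ΣΣ(x−x̄ᵢ)² = 1105.150
MSB = 6211.692/3 = 2070.5640; MSW = 1105.150/34 = 32.5044
F = MSB/MSW = 63.7010
df = (3, 34)

test statistic = 63.701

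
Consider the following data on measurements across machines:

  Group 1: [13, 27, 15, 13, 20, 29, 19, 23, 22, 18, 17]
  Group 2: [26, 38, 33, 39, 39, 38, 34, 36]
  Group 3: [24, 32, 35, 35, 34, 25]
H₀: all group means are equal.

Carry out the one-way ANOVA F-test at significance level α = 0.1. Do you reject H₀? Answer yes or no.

reject H₀: yes

Group means [19.64, 35.38, 30.83], grand mean 27.360
SSB = Σnᵢ(x̄ᵢ−x̄)² = 1242.506; SSW = ΣΣ(x−x̄ᵢ)² = 541.254
MSB = 1242.506/2 = 621.2531; MSW = 541.254/22 = 24.6024
F = MSB/MSW = 25.2517
df = (2, 22)
p-value (upper-tail) = 0.00000
At α=0.1: p < α → reject H₀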